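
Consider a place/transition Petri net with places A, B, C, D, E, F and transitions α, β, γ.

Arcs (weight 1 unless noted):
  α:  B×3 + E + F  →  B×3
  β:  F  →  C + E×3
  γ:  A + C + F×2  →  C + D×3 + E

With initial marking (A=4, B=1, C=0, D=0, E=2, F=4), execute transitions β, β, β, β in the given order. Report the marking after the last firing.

(A=4, B=1, C=4, D=0, E=14, F=0)

step 1: fire β:  (A=4, B=1, C=0, D=0, E=2, F=4) → (A=4, B=1, C=1, D=0, E=5, F=3)
step 2: fire β:  (A=4, B=1, C=1, D=0, E=5, F=3) → (A=4, B=1, C=2, D=0, E=8, F=2)
step 3: fire β:  (A=4, B=1, C=2, D=0, E=8, F=2) → (A=4, B=1, C=3, D=0, E=11, F=1)
step 4: fire β:  (A=4, B=1, C=3, D=0, E=11, F=1) → (A=4, B=1, C=4, D=0, E=14, F=0)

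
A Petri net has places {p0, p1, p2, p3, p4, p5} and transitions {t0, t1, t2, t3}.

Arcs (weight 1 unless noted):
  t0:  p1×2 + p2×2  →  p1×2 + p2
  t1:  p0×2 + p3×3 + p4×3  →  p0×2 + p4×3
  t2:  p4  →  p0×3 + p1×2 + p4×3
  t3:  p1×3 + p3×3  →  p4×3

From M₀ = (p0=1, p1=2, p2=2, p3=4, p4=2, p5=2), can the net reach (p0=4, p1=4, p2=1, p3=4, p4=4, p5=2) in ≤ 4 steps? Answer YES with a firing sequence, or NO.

step 1: fire t0:  (p0=1, p1=2, p2=2, p3=4, p4=2, p5=2) → (p0=1, p1=2, p2=1, p3=4, p4=2, p5=2)
step 2: fire t2:  (p0=1, p1=2, p2=1, p3=4, p4=2, p5=2) → (p0=4, p1=4, p2=1, p3=4, p4=4, p5=2)

YES — reachable via ⟨t0, t2⟩ (2 firings)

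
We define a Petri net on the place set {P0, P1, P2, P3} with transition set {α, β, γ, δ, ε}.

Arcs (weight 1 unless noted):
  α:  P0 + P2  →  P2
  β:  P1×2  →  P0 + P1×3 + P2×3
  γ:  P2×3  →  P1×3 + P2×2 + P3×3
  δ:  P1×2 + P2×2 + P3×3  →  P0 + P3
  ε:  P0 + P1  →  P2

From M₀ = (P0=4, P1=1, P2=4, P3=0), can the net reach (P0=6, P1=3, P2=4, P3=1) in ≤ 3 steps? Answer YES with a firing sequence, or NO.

step 1: fire γ:  (P0=4, P1=1, P2=4, P3=0) → (P0=4, P1=4, P2=3, P3=3)
step 2: fire β:  (P0=4, P1=4, P2=3, P3=3) → (P0=5, P1=5, P2=6, P3=3)
step 3: fire δ:  (P0=5, P1=5, P2=6, P3=3) → (P0=6, P1=3, P2=4, P3=1)

YES — reachable via ⟨γ, β, δ⟩ (3 firings)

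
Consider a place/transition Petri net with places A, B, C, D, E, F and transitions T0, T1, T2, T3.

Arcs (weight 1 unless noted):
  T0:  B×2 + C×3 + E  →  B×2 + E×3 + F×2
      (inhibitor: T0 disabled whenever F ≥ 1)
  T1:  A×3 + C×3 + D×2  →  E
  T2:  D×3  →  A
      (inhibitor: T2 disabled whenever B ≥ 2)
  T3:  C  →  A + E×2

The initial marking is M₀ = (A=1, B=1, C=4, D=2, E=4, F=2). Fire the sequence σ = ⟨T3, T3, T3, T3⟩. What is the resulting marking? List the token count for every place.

(A=5, B=1, C=0, D=2, E=12, F=2)

step 1: fire T3:  (A=1, B=1, C=4, D=2, E=4, F=2) → (A=2, B=1, C=3, D=2, E=6, F=2)
step 2: fire T3:  (A=2, B=1, C=3, D=2, E=6, F=2) → (A=3, B=1, C=2, D=2, E=8, F=2)
step 3: fire T3:  (A=3, B=1, C=2, D=2, E=8, F=2) → (A=4, B=1, C=1, D=2, E=10, F=2)
step 4: fire T3:  (A=4, B=1, C=1, D=2, E=10, F=2) → (A=5, B=1, C=0, D=2, E=12, F=2)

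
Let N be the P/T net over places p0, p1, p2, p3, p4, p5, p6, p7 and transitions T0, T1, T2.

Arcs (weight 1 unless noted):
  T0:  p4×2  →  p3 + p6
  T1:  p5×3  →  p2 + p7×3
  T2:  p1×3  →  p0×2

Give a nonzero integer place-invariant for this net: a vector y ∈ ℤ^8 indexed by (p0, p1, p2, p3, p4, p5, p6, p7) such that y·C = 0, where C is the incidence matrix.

y = (p0:3, p1:2, p2:0, p3:0, p4:0, p5:0, p6:0, p7:0)

Incidence matrix C (rows=places, cols=transitions):
       T0   T1   T2
   p0   0    0    2
   p1   0    0   -3
   p2   0    1    0
   p3   1    0    0
   p4  -2    0    0
   p5   0   -3    0
   p6   1    0    0
   p7   0    3    0

Candidate y = [3, 2, 0, 0, 0, 0, 0, 0]; check y·C column-wise:
  col T0: 3·0 + 2·0 + 0·1 + 0·-2 + 0·1 = 0
  col T1: 3·0 + 2·0 + 0·1 + 0·-3 + 0·3 = 0
  col T2: 3·2 + 2·-3 = 0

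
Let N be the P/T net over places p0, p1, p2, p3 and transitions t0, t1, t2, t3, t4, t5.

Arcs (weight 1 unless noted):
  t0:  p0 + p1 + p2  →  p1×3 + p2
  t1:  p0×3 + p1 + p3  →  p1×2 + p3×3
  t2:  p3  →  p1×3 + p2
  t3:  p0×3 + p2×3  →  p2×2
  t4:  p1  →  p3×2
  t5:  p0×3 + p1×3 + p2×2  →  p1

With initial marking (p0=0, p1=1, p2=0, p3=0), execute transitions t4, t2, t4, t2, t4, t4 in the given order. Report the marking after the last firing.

(p0=0, p1=3, p2=2, p3=6)

step 1: fire t4:  (p0=0, p1=1, p2=0, p3=0) → (p0=0, p1=0, p2=0, p3=2)
step 2: fire t2:  (p0=0, p1=0, p2=0, p3=2) → (p0=0, p1=3, p2=1, p3=1)
step 3: fire t4:  (p0=0, p1=3, p2=1, p3=1) → (p0=0, p1=2, p2=1, p3=3)
step 4: fire t2:  (p0=0, p1=2, p2=1, p3=3) → (p0=0, p1=5, p2=2, p3=2)
step 5: fire t4:  (p0=0, p1=5, p2=2, p3=2) → (p0=0, p1=4, p2=2, p3=4)
step 6: fire t4:  (p0=0, p1=4, p2=2, p3=4) → (p0=0, p1=3, p2=2, p3=6)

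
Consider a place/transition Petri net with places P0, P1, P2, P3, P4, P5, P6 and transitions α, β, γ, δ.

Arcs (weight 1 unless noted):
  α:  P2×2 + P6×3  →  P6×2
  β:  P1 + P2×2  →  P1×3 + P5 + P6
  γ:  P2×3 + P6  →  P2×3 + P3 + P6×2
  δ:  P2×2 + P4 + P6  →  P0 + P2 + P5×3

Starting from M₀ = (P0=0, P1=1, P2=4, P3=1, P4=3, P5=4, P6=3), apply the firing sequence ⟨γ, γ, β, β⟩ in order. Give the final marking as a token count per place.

(P0=0, P1=5, P2=0, P3=3, P4=3, P5=6, P6=7)

step 1: fire γ:  (P0=0, P1=1, P2=4, P3=1, P4=3, P5=4, P6=3) → (P0=0, P1=1, P2=4, P3=2, P4=3, P5=4, P6=4)
step 2: fire γ:  (P0=0, P1=1, P2=4, P3=2, P4=3, P5=4, P6=4) → (P0=0, P1=1, P2=4, P3=3, P4=3, P5=4, P6=5)
step 3: fire β:  (P0=0, P1=1, P2=4, P3=3, P4=3, P5=4, P6=5) → (P0=0, P1=3, P2=2, P3=3, P4=3, P5=5, P6=6)
step 4: fire β:  (P0=0, P1=3, P2=2, P3=3, P4=3, P5=5, P6=6) → (P0=0, P1=5, P2=0, P3=3, P4=3, P5=6, P6=7)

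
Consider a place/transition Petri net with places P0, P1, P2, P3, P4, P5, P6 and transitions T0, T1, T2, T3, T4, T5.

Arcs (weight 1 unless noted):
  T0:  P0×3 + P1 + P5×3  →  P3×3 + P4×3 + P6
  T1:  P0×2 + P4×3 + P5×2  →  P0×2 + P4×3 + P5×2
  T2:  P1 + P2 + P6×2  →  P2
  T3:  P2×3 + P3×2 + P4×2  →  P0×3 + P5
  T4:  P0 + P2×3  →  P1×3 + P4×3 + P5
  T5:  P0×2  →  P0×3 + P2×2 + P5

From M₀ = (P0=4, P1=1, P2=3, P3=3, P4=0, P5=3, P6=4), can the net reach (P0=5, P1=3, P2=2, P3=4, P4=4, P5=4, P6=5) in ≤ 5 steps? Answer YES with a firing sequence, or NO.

NO — not reachable within 5 firings

depth 0: 1 marking
depth 1: 5 markings reached so far
depth 2: 12 markings reached so far
depth 3: 20 markings reached so far
depth 4: 31 markings reached so far
depth 5: 47 markings reached so far
target is not among the 47 markings reachable within 5 steps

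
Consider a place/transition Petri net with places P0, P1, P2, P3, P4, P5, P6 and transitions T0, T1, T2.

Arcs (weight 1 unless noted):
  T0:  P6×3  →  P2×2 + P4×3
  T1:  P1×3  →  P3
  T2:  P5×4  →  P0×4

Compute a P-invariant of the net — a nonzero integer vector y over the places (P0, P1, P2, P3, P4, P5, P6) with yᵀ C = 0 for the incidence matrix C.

Incidence matrix C (rows=places, cols=transitions):
       T0   T1   T2
   P0   0    0    4
   P1   0   -3    0
   P2   2    0    0
   P3   0    1    0
   P4   3    0    0
   P5   0    0   -4
   P6  -3    0    0

Candidate y = [0, 1, 0, 3, 0, 0, 0]; check y·C column-wise:
  col T0: 1·0 + 0·2 + 3·0 + 0·3 + 0·-3 = 0
  col T1: 1·-3 + 3·1 = 0
  col T2: 0·4 + 1·0 + 3·0 + 0·-4 = 0

y = (P0:0, P1:1, P2:0, P3:3, P4:0, P5:0, P6:0)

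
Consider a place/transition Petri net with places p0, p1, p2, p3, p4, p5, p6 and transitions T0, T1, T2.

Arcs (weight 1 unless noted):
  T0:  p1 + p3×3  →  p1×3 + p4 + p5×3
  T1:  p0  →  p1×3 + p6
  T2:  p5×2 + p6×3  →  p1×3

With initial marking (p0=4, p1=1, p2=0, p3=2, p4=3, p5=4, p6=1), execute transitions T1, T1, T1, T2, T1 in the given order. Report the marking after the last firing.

(p0=0, p1=16, p2=0, p3=2, p4=3, p5=2, p6=2)

step 1: fire T1:  (p0=4, p1=1, p2=0, p3=2, p4=3, p5=4, p6=1) → (p0=3, p1=4, p2=0, p3=2, p4=3, p5=4, p6=2)
step 2: fire T1:  (p0=3, p1=4, p2=0, p3=2, p4=3, p5=4, p6=2) → (p0=2, p1=7, p2=0, p3=2, p4=3, p5=4, p6=3)
step 3: fire T1:  (p0=2, p1=7, p2=0, p3=2, p4=3, p5=4, p6=3) → (p0=1, p1=10, p2=0, p3=2, p4=3, p5=4, p6=4)
step 4: fire T2:  (p0=1, p1=10, p2=0, p3=2, p4=3, p5=4, p6=4) → (p0=1, p1=13, p2=0, p3=2, p4=3, p5=2, p6=1)
step 5: fire T1:  (p0=1, p1=13, p2=0, p3=2, p4=3, p5=2, p6=1) → (p0=0, p1=16, p2=0, p3=2, p4=3, p5=2, p6=2)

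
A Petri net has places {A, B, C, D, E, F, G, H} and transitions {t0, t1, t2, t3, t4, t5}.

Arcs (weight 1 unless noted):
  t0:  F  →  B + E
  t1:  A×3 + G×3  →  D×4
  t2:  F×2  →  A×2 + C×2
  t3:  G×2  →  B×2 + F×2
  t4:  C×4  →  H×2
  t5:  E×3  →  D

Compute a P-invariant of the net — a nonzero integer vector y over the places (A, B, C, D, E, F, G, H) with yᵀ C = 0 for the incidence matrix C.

y = (A:5, B:2, C:0, D:9, E:3, F:5, G:7, H:0)

Incidence matrix C (rows=places, cols=transitions):
       t0   t1   t2   t3   t4   t5
    A   0   -3    2    0    0    0
    B   1    0    0    2    0    0
    C   0    0    2    0   -4    0
    D   0    4    0    0    0    1
    E   1    0    0    0    0   -3
    F  -1    0   -2    2    0    0
    G   0   -3    0   -2    0    0
    H   0    0    0    0    2    0

Candidate y = [5, 2, 0, 9, 3, 5, 7, 0]; check y·C column-wise:
  col t0: 5·0 + 2·1 + 9·0 + 3·1 + 5·-1 + 7·0 = 0
  col t1: 5·-3 + 2·0 + 9·4 + 3·0 + 5·0 + 7·-3 = 0
  col t2: 5·2 + 2·0 + 0·2 + 9·0 + 3·0 + 5·-2 + 7·0 = 0
  col t3: 5·0 + 2·2 + 9·0 + 3·0 + 5·2 + 7·-2 = 0
  col t4: 5·0 + 2·0 + 0·-4 + 9·0 + 3·0 + 5·0 + 7·0 + 0·2 = 0
  col t5: 5·0 + 2·0 + 9·1 + 3·-3 + 5·0 + 7·0 = 0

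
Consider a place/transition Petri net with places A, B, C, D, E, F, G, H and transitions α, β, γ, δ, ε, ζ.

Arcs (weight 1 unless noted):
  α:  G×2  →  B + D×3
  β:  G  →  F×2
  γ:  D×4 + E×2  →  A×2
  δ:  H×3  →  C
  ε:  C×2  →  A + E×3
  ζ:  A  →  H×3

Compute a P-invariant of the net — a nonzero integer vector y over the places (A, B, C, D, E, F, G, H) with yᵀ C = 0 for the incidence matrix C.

Incidence matrix C (rows=places, cols=transitions):
        α    β    γ    δ    ε    ζ
    A   0    0    2    0    1   -1
    B   1    0    0    0    0    0
    C   0    0    0    1   -2    0
    D   3    0   -4    0    0    0
    E   0    0   -2    0    3    0
    F   0    2    0    0    0    0
    G  -2   -1    0    0    0    0
    H   0    0    0   -3    0    3

Candidate y = [0, 4, 0, 0, 0, 1, 2, 0]; check y·C column-wise:
  col α: 4·1 + 0·3 + 1·0 + 2·-2 = 0
  col β: 4·0 + 1·2 + 2·-1 = 0
  col γ: 0·2 + 4·0 + 0·-4 + 0·-2 + 1·0 + 2·0 = 0
  col δ: 4·0 + 0·1 + 1·0 + 2·0 + 0·-3 = 0
  col ε: 0·1 + 4·0 + 0·-2 + 0·3 + 1·0 + 2·0 = 0
  col ζ: 0·-1 + 4·0 + 1·0 + 2·0 + 0·3 = 0

y = (A:0, B:4, C:0, D:0, E:0, F:1, G:2, H:0)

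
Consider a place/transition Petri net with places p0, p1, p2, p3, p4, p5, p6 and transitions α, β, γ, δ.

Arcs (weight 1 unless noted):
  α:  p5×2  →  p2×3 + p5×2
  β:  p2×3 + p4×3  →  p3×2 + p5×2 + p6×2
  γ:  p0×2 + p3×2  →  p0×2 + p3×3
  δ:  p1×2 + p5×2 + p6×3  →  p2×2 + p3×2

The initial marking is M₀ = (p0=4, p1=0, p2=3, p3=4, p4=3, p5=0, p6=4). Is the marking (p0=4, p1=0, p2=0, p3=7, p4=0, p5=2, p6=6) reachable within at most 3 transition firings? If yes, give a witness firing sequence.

step 1: fire β:  (p0=4, p1=0, p2=3, p3=4, p4=3, p5=0, p6=4) → (p0=4, p1=0, p2=0, p3=6, p4=0, p5=2, p6=6)
step 2: fire γ:  (p0=4, p1=0, p2=0, p3=6, p4=0, p5=2, p6=6) → (p0=4, p1=0, p2=0, p3=7, p4=0, p5=2, p6=6)

YES — reachable via ⟨β, γ⟩ (2 firings)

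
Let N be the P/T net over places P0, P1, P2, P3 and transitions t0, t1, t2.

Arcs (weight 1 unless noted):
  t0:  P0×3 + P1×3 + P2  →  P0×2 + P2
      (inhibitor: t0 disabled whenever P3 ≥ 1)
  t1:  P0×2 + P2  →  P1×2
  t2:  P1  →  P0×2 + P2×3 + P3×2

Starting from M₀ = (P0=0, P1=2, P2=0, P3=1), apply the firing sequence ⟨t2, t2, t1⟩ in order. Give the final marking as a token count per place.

(P0=2, P1=2, P2=5, P3=5)

step 1: fire t2:  (P0=0, P1=2, P2=0, P3=1) → (P0=2, P1=1, P2=3, P3=3)
step 2: fire t2:  (P0=2, P1=1, P2=3, P3=3) → (P0=4, P1=0, P2=6, P3=5)
step 3: fire t1:  (P0=4, P1=0, P2=6, P3=5) → (P0=2, P1=2, P2=5, P3=5)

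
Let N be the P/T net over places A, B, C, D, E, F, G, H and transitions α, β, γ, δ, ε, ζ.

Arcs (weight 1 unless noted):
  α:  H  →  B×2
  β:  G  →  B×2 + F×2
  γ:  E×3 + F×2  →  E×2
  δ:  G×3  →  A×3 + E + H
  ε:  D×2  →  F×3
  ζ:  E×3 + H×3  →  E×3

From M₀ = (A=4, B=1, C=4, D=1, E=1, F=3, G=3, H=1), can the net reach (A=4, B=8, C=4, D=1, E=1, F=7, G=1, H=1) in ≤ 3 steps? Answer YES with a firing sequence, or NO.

NO — not reachable within 3 firings

depth 0: 1 marking
depth 1: 4 markings reached so far
depth 2: 7 markings reached so far
depth 3: 10 markings reached so far
target is not among the 10 markings reachable within 3 steps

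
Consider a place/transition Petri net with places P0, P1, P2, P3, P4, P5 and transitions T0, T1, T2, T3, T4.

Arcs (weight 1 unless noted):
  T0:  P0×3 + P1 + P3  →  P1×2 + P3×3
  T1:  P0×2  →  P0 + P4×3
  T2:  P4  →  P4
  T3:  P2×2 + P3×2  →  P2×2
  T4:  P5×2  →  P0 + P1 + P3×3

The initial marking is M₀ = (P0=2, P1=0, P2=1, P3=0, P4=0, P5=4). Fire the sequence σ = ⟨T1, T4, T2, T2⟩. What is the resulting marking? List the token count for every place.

(P0=2, P1=1, P2=1, P3=3, P4=3, P5=2)

step 1: fire T1:  (P0=2, P1=0, P2=1, P3=0, P4=0, P5=4) → (P0=1, P1=0, P2=1, P3=0, P4=3, P5=4)
step 2: fire T4:  (P0=1, P1=0, P2=1, P3=0, P4=3, P5=4) → (P0=2, P1=1, P2=1, P3=3, P4=3, P5=2)
step 3: fire T2:  (P0=2, P1=1, P2=1, P3=3, P4=3, P5=2) → (P0=2, P1=1, P2=1, P3=3, P4=3, P5=2)
step 4: fire T2:  (P0=2, P1=1, P2=1, P3=3, P4=3, P5=2) → (P0=2, P1=1, P2=1, P3=3, P4=3, P5=2)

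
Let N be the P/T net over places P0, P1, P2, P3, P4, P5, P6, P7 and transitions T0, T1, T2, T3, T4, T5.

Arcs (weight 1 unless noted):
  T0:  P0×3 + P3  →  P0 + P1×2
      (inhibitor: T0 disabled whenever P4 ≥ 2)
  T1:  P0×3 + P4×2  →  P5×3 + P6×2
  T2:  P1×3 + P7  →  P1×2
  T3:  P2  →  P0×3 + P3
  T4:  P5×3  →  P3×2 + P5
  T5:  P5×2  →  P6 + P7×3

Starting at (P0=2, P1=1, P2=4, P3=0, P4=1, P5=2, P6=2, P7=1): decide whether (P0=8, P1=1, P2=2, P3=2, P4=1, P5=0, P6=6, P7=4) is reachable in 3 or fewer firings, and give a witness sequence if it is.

NO — not reachable within 3 firings

depth 0: 1 marking
depth 1: 3 markings reached so far
depth 2: 6 markings reached so far
depth 3: 11 markings reached so far
target is not among the 11 markings reachable within 3 steps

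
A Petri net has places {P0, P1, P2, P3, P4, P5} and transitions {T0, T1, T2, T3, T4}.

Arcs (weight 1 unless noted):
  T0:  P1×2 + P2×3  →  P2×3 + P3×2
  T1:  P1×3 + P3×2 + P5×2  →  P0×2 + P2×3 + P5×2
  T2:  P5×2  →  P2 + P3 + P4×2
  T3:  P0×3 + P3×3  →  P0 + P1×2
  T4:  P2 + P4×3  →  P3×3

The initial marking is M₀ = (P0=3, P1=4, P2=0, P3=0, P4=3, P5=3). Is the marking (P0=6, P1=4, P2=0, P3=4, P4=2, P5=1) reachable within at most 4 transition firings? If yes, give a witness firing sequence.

NO — not reachable within 4 firings

depth 0: 1 marking
depth 1: 2 markings reached so far
depth 2: 3 markings reached so far
depth 3: 4 markings reached so far
depth 4: 4 markings reached so far
(frontier empty at depth 4; search complete)
target is not among the 4 markings reachable within 4 steps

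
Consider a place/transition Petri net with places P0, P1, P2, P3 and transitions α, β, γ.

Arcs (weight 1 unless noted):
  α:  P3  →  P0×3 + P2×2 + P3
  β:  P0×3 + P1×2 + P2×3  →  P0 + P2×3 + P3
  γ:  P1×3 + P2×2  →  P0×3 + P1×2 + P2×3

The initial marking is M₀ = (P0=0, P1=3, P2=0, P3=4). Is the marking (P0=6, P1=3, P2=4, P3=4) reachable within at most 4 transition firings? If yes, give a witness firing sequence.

step 1: fire α:  (P0=0, P1=3, P2=0, P3=4) → (P0=3, P1=3, P2=2, P3=4)
step 2: fire α:  (P0=3, P1=3, P2=2, P3=4) → (P0=6, P1=3, P2=4, P3=4)

YES — reachable via ⟨α, α⟩ (2 firings)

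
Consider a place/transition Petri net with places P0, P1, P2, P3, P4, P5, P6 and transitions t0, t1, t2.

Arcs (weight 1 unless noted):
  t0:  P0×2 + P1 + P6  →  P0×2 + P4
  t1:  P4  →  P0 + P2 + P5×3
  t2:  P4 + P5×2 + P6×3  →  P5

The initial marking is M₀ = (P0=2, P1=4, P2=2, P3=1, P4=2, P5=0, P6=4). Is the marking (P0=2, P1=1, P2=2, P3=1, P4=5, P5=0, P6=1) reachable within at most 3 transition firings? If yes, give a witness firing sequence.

YES — reachable via ⟨t0, t0, t0⟩ (3 firings)

step 1: fire t0:  (P0=2, P1=4, P2=2, P3=1, P4=2, P5=0, P6=4) → (P0=2, P1=3, P2=2, P3=1, P4=3, P5=0, P6=3)
step 2: fire t0:  (P0=2, P1=3, P2=2, P3=1, P4=3, P5=0, P6=3) → (P0=2, P1=2, P2=2, P3=1, P4=4, P5=0, P6=2)
step 3: fire t0:  (P0=2, P1=2, P2=2, P3=1, P4=4, P5=0, P6=2) → (P0=2, P1=1, P2=2, P3=1, P4=5, P5=0, P6=1)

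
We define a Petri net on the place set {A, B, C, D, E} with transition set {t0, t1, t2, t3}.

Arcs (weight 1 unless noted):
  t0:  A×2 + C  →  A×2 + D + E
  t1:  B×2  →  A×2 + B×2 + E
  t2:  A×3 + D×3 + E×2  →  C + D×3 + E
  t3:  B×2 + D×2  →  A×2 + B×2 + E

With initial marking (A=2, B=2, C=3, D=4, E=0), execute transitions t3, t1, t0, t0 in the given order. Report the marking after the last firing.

step 1: fire t3:  (A=2, B=2, C=3, D=4, E=0) → (A=4, B=2, C=3, D=2, E=1)
step 2: fire t1:  (A=4, B=2, C=3, D=2, E=1) → (A=6, B=2, C=3, D=2, E=2)
step 3: fire t0:  (A=6, B=2, C=3, D=2, E=2) → (A=6, B=2, C=2, D=3, E=3)
step 4: fire t0:  (A=6, B=2, C=2, D=3, E=3) → (A=6, B=2, C=1, D=4, E=4)

(A=6, B=2, C=1, D=4, E=4)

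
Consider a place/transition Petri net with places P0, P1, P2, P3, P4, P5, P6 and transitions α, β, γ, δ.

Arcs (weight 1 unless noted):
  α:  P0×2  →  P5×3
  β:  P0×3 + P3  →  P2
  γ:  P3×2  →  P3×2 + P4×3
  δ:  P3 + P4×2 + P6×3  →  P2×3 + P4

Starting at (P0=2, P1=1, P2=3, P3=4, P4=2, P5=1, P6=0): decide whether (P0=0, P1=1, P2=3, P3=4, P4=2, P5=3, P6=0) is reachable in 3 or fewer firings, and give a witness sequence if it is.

depth 0: 1 marking
depth 1: 3 markings reached so far
depth 2: 5 markings reached so far
depth 3: 7 markings reached so far
target is not among the 7 markings reachable within 3 steps

NO — not reachable within 3 firings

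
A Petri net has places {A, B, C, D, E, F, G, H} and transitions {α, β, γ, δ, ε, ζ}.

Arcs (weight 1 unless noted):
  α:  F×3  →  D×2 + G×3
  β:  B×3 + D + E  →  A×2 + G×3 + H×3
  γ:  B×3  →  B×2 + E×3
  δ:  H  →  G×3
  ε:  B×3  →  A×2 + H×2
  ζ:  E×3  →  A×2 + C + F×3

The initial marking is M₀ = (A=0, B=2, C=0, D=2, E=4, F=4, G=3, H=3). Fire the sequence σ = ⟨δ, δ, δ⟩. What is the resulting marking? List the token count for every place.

step 1: fire δ:  (A=0, B=2, C=0, D=2, E=4, F=4, G=3, H=3) → (A=0, B=2, C=0, D=2, E=4, F=4, G=6, H=2)
step 2: fire δ:  (A=0, B=2, C=0, D=2, E=4, F=4, G=6, H=2) → (A=0, B=2, C=0, D=2, E=4, F=4, G=9, H=1)
step 3: fire δ:  (A=0, B=2, C=0, D=2, E=4, F=4, G=9, H=1) → (A=0, B=2, C=0, D=2, E=4, F=4, G=12, H=0)

(A=0, B=2, C=0, D=2, E=4, F=4, G=12, H=0)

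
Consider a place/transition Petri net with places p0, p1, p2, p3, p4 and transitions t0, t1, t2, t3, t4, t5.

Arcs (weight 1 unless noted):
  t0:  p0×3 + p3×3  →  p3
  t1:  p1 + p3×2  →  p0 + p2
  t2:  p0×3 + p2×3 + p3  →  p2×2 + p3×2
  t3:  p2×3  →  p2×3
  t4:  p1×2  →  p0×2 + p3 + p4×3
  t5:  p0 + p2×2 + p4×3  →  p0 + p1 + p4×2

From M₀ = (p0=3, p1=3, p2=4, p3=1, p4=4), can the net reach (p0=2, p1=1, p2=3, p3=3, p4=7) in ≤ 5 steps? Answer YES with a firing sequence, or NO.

YES — reachable via ⟨t2, t4⟩ (2 firings)

step 1: fire t2:  (p0=3, p1=3, p2=4, p3=1, p4=4) → (p0=0, p1=3, p2=3, p3=2, p4=4)
step 2: fire t4:  (p0=0, p1=3, p2=3, p3=2, p4=4) → (p0=2, p1=1, p2=3, p3=3, p4=7)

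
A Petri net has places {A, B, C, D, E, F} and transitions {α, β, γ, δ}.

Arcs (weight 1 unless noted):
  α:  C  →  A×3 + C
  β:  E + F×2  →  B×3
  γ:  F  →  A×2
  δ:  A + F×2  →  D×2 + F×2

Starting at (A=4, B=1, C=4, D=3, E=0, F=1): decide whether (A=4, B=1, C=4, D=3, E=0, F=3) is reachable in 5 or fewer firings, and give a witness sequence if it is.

NO — not reachable within 5 firings

depth 0: 1 marking
depth 1: 3 markings reached so far
depth 2: 5 markings reached so far
depth 3: 7 markings reached so far
depth 4: 9 markings reached so far
depth 5: 11 markings reached so far
target is not among the 11 markings reachable within 5 steps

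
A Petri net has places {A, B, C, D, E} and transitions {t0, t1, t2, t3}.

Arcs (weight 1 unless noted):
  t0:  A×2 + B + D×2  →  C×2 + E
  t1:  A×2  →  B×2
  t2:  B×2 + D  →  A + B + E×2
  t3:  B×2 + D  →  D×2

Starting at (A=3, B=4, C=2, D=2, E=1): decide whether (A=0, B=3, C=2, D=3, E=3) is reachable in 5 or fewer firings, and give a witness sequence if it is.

YES — reachable via ⟨t1, t2, t1, t3, t3⟩ (5 firings)

step 1: fire t1:  (A=3, B=4, C=2, D=2, E=1) → (A=1, B=6, C=2, D=2, E=1)
step 2: fire t2:  (A=1, B=6, C=2, D=2, E=1) → (A=2, B=5, C=2, D=1, E=3)
step 3: fire t1:  (A=2, B=5, C=2, D=1, E=3) → (A=0, B=7, C=2, D=1, E=3)
step 4: fire t3:  (A=0, B=7, C=2, D=1, E=3) → (A=0, B=5, C=2, D=2, E=3)
step 5: fire t3:  (A=0, B=5, C=2, D=2, E=3) → (A=0, B=3, C=2, D=3, E=3)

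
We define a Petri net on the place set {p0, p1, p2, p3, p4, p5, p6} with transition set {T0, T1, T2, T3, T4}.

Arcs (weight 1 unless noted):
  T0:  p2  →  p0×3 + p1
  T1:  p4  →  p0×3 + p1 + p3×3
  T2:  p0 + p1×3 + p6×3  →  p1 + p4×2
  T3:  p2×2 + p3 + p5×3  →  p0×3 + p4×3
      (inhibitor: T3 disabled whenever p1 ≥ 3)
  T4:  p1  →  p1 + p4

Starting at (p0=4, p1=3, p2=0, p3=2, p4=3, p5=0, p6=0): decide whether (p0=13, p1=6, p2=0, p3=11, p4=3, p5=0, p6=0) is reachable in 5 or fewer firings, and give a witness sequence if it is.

NO — not reachable within 5 firings

depth 0: 1 marking
depth 1: 3 markings reached so far
depth 2: 6 markings reached so far
depth 3: 10 markings reached so far
depth 4: 14 markings reached so far
depth 5: 19 markings reached so far
target is not among the 19 markings reachable within 5 steps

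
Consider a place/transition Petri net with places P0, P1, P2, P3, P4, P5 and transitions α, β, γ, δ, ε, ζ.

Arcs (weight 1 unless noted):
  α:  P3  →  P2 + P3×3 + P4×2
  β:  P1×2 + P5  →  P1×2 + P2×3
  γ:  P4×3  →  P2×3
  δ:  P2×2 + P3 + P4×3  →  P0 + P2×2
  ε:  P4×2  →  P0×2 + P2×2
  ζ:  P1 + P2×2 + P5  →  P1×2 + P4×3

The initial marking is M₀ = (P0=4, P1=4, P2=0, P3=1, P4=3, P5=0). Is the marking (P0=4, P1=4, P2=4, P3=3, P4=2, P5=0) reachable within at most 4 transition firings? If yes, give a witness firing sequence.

step 1: fire α:  (P0=4, P1=4, P2=0, P3=1, P4=3, P5=0) → (P0=4, P1=4, P2=1, P3=3, P4=5, P5=0)
step 2: fire γ:  (P0=4, P1=4, P2=1, P3=3, P4=5, P5=0) → (P0=4, P1=4, P2=4, P3=3, P4=2, P5=0)

YES — reachable via ⟨α, γ⟩ (2 firings)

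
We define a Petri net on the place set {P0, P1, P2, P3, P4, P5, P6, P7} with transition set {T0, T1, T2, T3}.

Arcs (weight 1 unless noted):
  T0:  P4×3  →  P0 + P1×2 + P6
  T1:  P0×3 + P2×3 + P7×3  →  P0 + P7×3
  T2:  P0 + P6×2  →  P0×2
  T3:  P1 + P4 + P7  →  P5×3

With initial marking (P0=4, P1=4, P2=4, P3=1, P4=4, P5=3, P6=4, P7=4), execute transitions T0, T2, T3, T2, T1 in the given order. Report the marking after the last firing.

step 1: fire T0:  (P0=4, P1=4, P2=4, P3=1, P4=4, P5=3, P6=4, P7=4) → (P0=5, P1=6, P2=4, P3=1, P4=1, P5=3, P6=5, P7=4)
step 2: fire T2:  (P0=5, P1=6, P2=4, P3=1, P4=1, P5=3, P6=5, P7=4) → (P0=6, P1=6, P2=4, P3=1, P4=1, P5=3, P6=3, P7=4)
step 3: fire T3:  (P0=6, P1=6, P2=4, P3=1, P4=1, P5=3, P6=3, P7=4) → (P0=6, P1=5, P2=4, P3=1, P4=0, P5=6, P6=3, P7=3)
step 4: fire T2:  (P0=6, P1=5, P2=4, P3=1, P4=0, P5=6, P6=3, P7=3) → (P0=7, P1=5, P2=4, P3=1, P4=0, P5=6, P6=1, P7=3)
step 5: fire T1:  (P0=7, P1=5, P2=4, P3=1, P4=0, P5=6, P6=1, P7=3) → (P0=5, P1=5, P2=1, P3=1, P4=0, P5=6, P6=1, P7=3)

(P0=5, P1=5, P2=1, P3=1, P4=0, P5=6, P6=1, P7=3)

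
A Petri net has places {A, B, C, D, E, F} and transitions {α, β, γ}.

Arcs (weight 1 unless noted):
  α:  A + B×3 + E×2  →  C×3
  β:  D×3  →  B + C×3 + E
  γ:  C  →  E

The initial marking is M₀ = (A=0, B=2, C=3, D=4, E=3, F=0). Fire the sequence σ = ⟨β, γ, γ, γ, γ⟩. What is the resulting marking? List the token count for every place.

step 1: fire β:  (A=0, B=2, C=3, D=4, E=3, F=0) → (A=0, B=3, C=6, D=1, E=4, F=0)
step 2: fire γ:  (A=0, B=3, C=6, D=1, E=4, F=0) → (A=0, B=3, C=5, D=1, E=5, F=0)
step 3: fire γ:  (A=0, B=3, C=5, D=1, E=5, F=0) → (A=0, B=3, C=4, D=1, E=6, F=0)
step 4: fire γ:  (A=0, B=3, C=4, D=1, E=6, F=0) → (A=0, B=3, C=3, D=1, E=7, F=0)
step 5: fire γ:  (A=0, B=3, C=3, D=1, E=7, F=0) → (A=0, B=3, C=2, D=1, E=8, F=0)

(A=0, B=3, C=2, D=1, E=8, F=0)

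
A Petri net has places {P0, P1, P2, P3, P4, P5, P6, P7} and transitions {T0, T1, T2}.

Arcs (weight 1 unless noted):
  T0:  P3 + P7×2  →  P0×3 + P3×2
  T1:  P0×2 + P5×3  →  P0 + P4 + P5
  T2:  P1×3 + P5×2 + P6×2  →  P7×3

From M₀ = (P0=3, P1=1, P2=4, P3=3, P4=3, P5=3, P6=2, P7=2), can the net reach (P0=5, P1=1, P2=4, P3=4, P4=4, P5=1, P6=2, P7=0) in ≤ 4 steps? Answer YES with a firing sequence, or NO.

YES — reachable via ⟨T0, T1⟩ (2 firings)

step 1: fire T0:  (P0=3, P1=1, P2=4, P3=3, P4=3, P5=3, P6=2, P7=2) → (P0=6, P1=1, P2=4, P3=4, P4=3, P5=3, P6=2, P7=0)
step 2: fire T1:  (P0=6, P1=1, P2=4, P3=4, P4=3, P5=3, P6=2, P7=0) → (P0=5, P1=1, P2=4, P3=4, P4=4, P5=1, P6=2, P7=0)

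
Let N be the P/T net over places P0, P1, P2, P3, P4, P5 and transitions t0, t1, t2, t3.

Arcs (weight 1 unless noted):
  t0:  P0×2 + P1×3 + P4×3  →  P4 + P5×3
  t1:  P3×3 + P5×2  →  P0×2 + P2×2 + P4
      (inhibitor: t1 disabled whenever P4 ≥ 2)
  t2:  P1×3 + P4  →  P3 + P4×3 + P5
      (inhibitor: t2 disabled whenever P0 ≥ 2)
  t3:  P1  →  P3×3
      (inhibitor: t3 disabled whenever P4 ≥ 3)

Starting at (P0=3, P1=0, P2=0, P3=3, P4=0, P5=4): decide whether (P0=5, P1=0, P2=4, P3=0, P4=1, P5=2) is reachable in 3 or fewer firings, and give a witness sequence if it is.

NO — not reachable within 3 firings

depth 0: 1 marking
depth 1: 2 markings reached so far
depth 2: 2 markings reached so far
(frontier empty at depth 2; search complete)
target is not among the 2 markings reachable within 3 steps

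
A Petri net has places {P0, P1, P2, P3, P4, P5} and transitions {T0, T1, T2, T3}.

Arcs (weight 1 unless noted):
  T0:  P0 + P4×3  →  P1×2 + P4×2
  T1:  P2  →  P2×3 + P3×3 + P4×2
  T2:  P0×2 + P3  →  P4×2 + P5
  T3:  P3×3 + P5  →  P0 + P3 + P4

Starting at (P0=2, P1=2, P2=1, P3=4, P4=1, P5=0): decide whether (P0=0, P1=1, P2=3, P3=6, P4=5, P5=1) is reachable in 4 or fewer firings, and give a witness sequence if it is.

NO — not reachable within 4 firings

depth 0: 1 marking
depth 1: 3 markings reached so far
depth 2: 7 markings reached so far
depth 3: 12 markings reached so far
depth 4: 18 markings reached so far
target is not among the 18 markings reachable within 4 steps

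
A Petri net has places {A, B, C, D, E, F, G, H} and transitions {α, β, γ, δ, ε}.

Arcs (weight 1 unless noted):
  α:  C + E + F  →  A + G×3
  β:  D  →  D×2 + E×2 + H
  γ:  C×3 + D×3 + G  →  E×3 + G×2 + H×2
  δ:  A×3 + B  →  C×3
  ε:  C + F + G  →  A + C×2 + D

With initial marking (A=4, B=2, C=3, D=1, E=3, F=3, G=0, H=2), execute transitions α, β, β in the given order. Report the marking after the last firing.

(A=5, B=2, C=2, D=3, E=6, F=2, G=3, H=4)

step 1: fire α:  (A=4, B=2, C=3, D=1, E=3, F=3, G=0, H=2) → (A=5, B=2, C=2, D=1, E=2, F=2, G=3, H=2)
step 2: fire β:  (A=5, B=2, C=2, D=1, E=2, F=2, G=3, H=2) → (A=5, B=2, C=2, D=2, E=4, F=2, G=3, H=3)
step 3: fire β:  (A=5, B=2, C=2, D=2, E=4, F=2, G=3, H=3) → (A=5, B=2, C=2, D=3, E=6, F=2, G=3, H=4)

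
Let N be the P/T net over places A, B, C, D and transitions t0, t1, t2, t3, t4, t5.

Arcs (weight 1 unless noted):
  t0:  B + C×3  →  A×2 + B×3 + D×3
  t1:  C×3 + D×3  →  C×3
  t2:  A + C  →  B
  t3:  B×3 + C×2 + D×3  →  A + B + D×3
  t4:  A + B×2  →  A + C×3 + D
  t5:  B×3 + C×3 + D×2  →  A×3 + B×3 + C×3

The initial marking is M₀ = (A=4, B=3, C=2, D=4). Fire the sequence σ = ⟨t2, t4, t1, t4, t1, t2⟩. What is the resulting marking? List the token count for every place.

(A=2, B=1, C=6, D=0)

step 1: fire t2:  (A=4, B=3, C=2, D=4) → (A=3, B=4, C=1, D=4)
step 2: fire t4:  (A=3, B=4, C=1, D=4) → (A=3, B=2, C=4, D=5)
step 3: fire t1:  (A=3, B=2, C=4, D=5) → (A=3, B=2, C=4, D=2)
step 4: fire t4:  (A=3, B=2, C=4, D=2) → (A=3, B=0, C=7, D=3)
step 5: fire t1:  (A=3, B=0, C=7, D=3) → (A=3, B=0, C=7, D=0)
step 6: fire t2:  (A=3, B=0, C=7, D=0) → (A=2, B=1, C=6, D=0)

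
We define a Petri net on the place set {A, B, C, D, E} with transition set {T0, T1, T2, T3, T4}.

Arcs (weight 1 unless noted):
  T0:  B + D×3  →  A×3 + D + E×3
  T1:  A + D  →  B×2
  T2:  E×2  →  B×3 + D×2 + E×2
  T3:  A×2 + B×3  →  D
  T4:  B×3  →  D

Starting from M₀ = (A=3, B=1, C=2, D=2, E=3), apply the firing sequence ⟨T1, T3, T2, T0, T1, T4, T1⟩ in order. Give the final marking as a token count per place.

step 1: fire T1:  (A=3, B=1, C=2, D=2, E=3) → (A=2, B=3, C=2, D=1, E=3)
step 2: fire T3:  (A=2, B=3, C=2, D=1, E=3) → (A=0, B=0, C=2, D=2, E=3)
step 3: fire T2:  (A=0, B=0, C=2, D=2, E=3) → (A=0, B=3, C=2, D=4, E=3)
step 4: fire T0:  (A=0, B=3, C=2, D=4, E=3) → (A=3, B=2, C=2, D=2, E=6)
step 5: fire T1:  (A=3, B=2, C=2, D=2, E=6) → (A=2, B=4, C=2, D=1, E=6)
step 6: fire T4:  (A=2, B=4, C=2, D=1, E=6) → (A=2, B=1, C=2, D=2, E=6)
step 7: fire T1:  (A=2, B=1, C=2, D=2, E=6) → (A=1, B=3, C=2, D=1, E=6)

(A=1, B=3, C=2, D=1, E=6)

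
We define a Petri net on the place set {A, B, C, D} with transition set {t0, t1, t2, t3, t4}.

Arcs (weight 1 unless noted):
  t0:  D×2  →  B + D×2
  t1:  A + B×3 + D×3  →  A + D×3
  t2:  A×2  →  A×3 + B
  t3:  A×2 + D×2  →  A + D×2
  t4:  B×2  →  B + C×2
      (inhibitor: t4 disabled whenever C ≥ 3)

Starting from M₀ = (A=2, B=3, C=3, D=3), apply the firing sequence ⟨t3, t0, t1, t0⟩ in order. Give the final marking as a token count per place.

(A=1, B=2, C=3, D=3)

step 1: fire t3:  (A=2, B=3, C=3, D=3) → (A=1, B=3, C=3, D=3)
step 2: fire t0:  (A=1, B=3, C=3, D=3) → (A=1, B=4, C=3, D=3)
step 3: fire t1:  (A=1, B=4, C=3, D=3) → (A=1, B=1, C=3, D=3)
step 4: fire t0:  (A=1, B=1, C=3, D=3) → (A=1, B=2, C=3, D=3)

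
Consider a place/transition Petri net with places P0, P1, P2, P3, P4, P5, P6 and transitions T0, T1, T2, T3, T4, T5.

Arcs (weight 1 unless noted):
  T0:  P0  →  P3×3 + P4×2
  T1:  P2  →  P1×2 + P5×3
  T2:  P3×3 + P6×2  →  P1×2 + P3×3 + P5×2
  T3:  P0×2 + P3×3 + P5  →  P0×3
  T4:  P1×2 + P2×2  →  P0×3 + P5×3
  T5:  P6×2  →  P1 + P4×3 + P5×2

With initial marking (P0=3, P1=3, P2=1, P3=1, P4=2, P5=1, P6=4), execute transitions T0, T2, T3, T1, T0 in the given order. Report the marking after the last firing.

step 1: fire T0:  (P0=3, P1=3, P2=1, P3=1, P4=2, P5=1, P6=4) → (P0=2, P1=3, P2=1, P3=4, P4=4, P5=1, P6=4)
step 2: fire T2:  (P0=2, P1=3, P2=1, P3=4, P4=4, P5=1, P6=4) → (P0=2, P1=5, P2=1, P3=4, P4=4, P5=3, P6=2)
step 3: fire T3:  (P0=2, P1=5, P2=1, P3=4, P4=4, P5=3, P6=2) → (P0=3, P1=5, P2=1, P3=1, P4=4, P5=2, P6=2)
step 4: fire T1:  (P0=3, P1=5, P2=1, P3=1, P4=4, P5=2, P6=2) → (P0=3, P1=7, P2=0, P3=1, P4=4, P5=5, P6=2)
step 5: fire T0:  (P0=3, P1=7, P2=0, P3=1, P4=4, P5=5, P6=2) → (P0=2, P1=7, P2=0, P3=4, P4=6, P5=5, P6=2)

(P0=2, P1=7, P2=0, P3=4, P4=6, P5=5, P6=2)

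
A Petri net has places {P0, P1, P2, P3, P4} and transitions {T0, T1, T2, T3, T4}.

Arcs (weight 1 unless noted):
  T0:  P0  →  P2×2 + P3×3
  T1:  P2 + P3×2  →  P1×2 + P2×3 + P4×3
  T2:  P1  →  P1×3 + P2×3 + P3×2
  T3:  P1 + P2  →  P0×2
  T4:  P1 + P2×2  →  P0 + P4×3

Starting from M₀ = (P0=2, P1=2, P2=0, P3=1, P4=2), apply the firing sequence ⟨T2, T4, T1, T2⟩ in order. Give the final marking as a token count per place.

(P0=3, P1=7, P2=6, P3=3, P4=8)

step 1: fire T2:  (P0=2, P1=2, P2=0, P3=1, P4=2) → (P0=2, P1=4, P2=3, P3=3, P4=2)
step 2: fire T4:  (P0=2, P1=4, P2=3, P3=3, P4=2) → (P0=3, P1=3, P2=1, P3=3, P4=5)
step 3: fire T1:  (P0=3, P1=3, P2=1, P3=3, P4=5) → (P0=3, P1=5, P2=3, P3=1, P4=8)
step 4: fire T2:  (P0=3, P1=5, P2=3, P3=1, P4=8) → (P0=3, P1=7, P2=6, P3=3, P4=8)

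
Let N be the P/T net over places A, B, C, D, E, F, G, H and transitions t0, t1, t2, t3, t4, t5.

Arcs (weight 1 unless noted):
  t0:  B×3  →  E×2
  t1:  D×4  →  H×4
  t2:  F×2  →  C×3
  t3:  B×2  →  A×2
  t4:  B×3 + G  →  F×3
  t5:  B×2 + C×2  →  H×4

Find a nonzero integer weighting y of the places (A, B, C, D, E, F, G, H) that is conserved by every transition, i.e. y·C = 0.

Incidence matrix C (rows=places, cols=transitions):
       t0   t1   t2   t3   t4   t5
    A   0    0    0    2    0    0
    B  -3    0    0   -2   -3   -2
    C   0    0    3    0    0   -2
    D   0   -4    0    0    0    0
    E   2    0    0    0    0    0
    F   0    0   -2    0    3    0
    G   0    0    0    0   -1    0
    H   0    4    0    0    0    4

Candidate y = [2, 2, -2, 0, 3, -3, -15, 0]; check y·C column-wise:
  col t0: 2·0 + 2·-3 + -2·0 + 3·2 + -3·0 + -15·0 = 0
  col t1: 2·0 + 2·0 + -2·0 + 0·-4 + 3·0 + -3·0 + -15·0 + 0·4 = 0
  col t2: 2·0 + 2·0 + -2·3 + 3·0 + -3·-2 + -15·0 = 0
  col t3: 2·2 + 2·-2 + -2·0 + 3·0 + -3·0 + -15·0 = 0
  col t4: 2·0 + 2·-3 + -2·0 + 3·0 + -3·3 + -15·-1 = 0
  col t5: 2·0 + 2·-2 + -2·-2 + 3·0 + -3·0 + -15·0 + 0·4 = 0

y = (A:2, B:2, C:-2, D:0, E:3, F:-3, G:-15, H:0)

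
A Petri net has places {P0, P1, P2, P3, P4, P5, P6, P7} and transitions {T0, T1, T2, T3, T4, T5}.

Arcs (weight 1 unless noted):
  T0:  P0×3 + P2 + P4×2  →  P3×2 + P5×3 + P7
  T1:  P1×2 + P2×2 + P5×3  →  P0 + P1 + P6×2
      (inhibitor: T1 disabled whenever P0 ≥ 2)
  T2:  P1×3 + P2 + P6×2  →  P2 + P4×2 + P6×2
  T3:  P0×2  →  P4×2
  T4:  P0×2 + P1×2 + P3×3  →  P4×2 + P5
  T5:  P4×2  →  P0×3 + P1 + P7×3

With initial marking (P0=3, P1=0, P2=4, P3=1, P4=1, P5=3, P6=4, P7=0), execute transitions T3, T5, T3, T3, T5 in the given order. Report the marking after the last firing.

step 1: fire T3:  (P0=3, P1=0, P2=4, P3=1, P4=1, P5=3, P6=4, P7=0) → (P0=1, P1=0, P2=4, P3=1, P4=3, P5=3, P6=4, P7=0)
step 2: fire T5:  (P0=1, P1=0, P2=4, P3=1, P4=3, P5=3, P6=4, P7=0) → (P0=4, P1=1, P2=4, P3=1, P4=1, P5=3, P6=4, P7=3)
step 3: fire T3:  (P0=4, P1=1, P2=4, P3=1, P4=1, P5=3, P6=4, P7=3) → (P0=2, P1=1, P2=4, P3=1, P4=3, P5=3, P6=4, P7=3)
step 4: fire T3:  (P0=2, P1=1, P2=4, P3=1, P4=3, P5=3, P6=4, P7=3) → (P0=0, P1=1, P2=4, P3=1, P4=5, P5=3, P6=4, P7=3)
step 5: fire T5:  (P0=0, P1=1, P2=4, P3=1, P4=5, P5=3, P6=4, P7=3) → (P0=3, P1=2, P2=4, P3=1, P4=3, P5=3, P6=4, P7=6)

(P0=3, P1=2, P2=4, P3=1, P4=3, P5=3, P6=4, P7=6)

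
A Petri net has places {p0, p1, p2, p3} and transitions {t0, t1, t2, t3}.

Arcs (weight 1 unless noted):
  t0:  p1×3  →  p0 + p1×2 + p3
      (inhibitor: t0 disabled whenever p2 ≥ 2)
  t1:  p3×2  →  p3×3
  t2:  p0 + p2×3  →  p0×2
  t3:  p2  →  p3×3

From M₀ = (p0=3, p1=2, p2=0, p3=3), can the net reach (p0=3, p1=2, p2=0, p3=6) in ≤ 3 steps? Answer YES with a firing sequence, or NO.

step 1: fire t1:  (p0=3, p1=2, p2=0, p3=3) → (p0=3, p1=2, p2=0, p3=4)
step 2: fire t1:  (p0=3, p1=2, p2=0, p3=4) → (p0=3, p1=2, p2=0, p3=5)
step 3: fire t1:  (p0=3, p1=2, p2=0, p3=5) → (p0=3, p1=2, p2=0, p3=6)

YES — reachable via ⟨t1, t1, t1⟩ (3 firings)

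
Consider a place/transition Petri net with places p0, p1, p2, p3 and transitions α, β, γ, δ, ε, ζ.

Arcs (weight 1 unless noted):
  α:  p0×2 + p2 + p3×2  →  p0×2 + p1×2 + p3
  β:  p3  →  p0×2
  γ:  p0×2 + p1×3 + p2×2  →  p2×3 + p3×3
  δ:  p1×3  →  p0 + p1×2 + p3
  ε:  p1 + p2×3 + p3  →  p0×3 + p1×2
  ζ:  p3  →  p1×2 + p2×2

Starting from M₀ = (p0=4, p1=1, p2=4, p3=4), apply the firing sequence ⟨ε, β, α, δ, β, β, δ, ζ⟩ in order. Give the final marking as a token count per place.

step 1: fire ε:  (p0=4, p1=1, p2=4, p3=4) → (p0=7, p1=2, p2=1, p3=3)
step 2: fire β:  (p0=7, p1=2, p2=1, p3=3) → (p0=9, p1=2, p2=1, p3=2)
step 3: fire α:  (p0=9, p1=2, p2=1, p3=2) → (p0=9, p1=4, p2=0, p3=1)
step 4: fire δ:  (p0=9, p1=4, p2=0, p3=1) → (p0=10, p1=3, p2=0, p3=2)
step 5: fire β:  (p0=10, p1=3, p2=0, p3=2) → (p0=12, p1=3, p2=0, p3=1)
step 6: fire β:  (p0=12, p1=3, p2=0, p3=1) → (p0=14, p1=3, p2=0, p3=0)
step 7: fire δ:  (p0=14, p1=3, p2=0, p3=0) → (p0=15, p1=2, p2=0, p3=1)
step 8: fire ζ:  (p0=15, p1=2, p2=0, p3=1) → (p0=15, p1=4, p2=2, p3=0)

(p0=15, p1=4, p2=2, p3=0)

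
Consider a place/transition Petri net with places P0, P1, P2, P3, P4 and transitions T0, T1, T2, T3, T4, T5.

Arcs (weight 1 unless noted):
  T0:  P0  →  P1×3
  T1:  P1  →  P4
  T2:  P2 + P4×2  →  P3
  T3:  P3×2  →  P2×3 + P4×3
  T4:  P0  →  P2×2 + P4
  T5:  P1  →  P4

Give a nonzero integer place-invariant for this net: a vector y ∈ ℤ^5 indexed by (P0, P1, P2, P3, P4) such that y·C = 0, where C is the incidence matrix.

Incidence matrix C (rows=places, cols=transitions):
       T0   T1   T2   T3   T4   T5
   P0  -1    0    0    0   -1    0
   P1   3   -1    0    0    0   -1
   P2   0    0   -1    3    2    0
   P3   0    0    1   -2    0    0
   P4   0    1   -2    3    1    1

Candidate y = [3, 1, 1, 3, 1]; check y·C column-wise:
  col T0: 3·-1 + 1·3 + 1·0 + 3·0 + 1·0 = 0
  col T1: 3·0 + 1·-1 + 1·0 + 3·0 + 1·1 = 0
  col T2: 3·0 + 1·0 + 1·-1 + 3·1 + 1·-2 = 0
  col T3: 3·0 + 1·0 + 1·3 + 3·-2 + 1·3 = 0
  col T4: 3·-1 + 1·0 + 1·2 + 3·0 + 1·1 = 0
  col T5: 3·0 + 1·-1 + 1·0 + 3·0 + 1·1 = 0

y = (P0:3, P1:1, P2:1, P3:3, P4:1)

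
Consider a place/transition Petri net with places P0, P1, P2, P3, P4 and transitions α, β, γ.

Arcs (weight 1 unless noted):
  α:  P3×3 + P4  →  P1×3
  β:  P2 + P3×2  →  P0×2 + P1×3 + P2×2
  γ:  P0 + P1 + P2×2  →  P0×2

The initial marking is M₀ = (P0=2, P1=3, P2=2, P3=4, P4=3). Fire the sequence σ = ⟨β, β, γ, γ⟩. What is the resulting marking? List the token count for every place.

(P0=8, P1=7, P2=0, P3=0, P4=3)

step 1: fire β:  (P0=2, P1=3, P2=2, P3=4, P4=3) → (P0=4, P1=6, P2=3, P3=2, P4=3)
step 2: fire β:  (P0=4, P1=6, P2=3, P3=2, P4=3) → (P0=6, P1=9, P2=4, P3=0, P4=3)
step 3: fire γ:  (P0=6, P1=9, P2=4, P3=0, P4=3) → (P0=7, P1=8, P2=2, P3=0, P4=3)
step 4: fire γ:  (P0=7, P1=8, P2=2, P3=0, P4=3) → (P0=8, P1=7, P2=0, P3=0, P4=3)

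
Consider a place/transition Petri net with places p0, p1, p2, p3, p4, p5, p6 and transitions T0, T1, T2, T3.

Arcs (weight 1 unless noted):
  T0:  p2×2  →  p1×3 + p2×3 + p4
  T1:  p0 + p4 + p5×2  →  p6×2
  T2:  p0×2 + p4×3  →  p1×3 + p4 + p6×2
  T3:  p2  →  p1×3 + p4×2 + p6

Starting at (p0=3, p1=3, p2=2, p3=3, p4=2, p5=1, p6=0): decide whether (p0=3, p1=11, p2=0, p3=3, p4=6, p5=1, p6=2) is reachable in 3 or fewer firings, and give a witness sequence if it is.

depth 0: 1 marking
depth 1: 3 markings reached so far
depth 2: 8 markings reached so far
depth 3: 14 markings reached so far
target is not among the 14 markings reachable within 3 steps

NO — not reachable within 3 firings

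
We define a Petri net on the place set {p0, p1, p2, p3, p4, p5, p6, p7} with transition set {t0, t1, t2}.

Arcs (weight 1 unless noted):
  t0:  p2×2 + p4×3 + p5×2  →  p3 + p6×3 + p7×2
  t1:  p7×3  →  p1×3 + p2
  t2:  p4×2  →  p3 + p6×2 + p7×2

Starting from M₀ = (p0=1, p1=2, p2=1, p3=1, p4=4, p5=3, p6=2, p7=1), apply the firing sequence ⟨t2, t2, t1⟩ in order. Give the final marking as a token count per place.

step 1: fire t2:  (p0=1, p1=2, p2=1, p3=1, p4=4, p5=3, p6=2, p7=1) → (p0=1, p1=2, p2=1, p3=2, p4=2, p5=3, p6=4, p7=3)
step 2: fire t2:  (p0=1, p1=2, p2=1, p3=2, p4=2, p5=3, p6=4, p7=3) → (p0=1, p1=2, p2=1, p3=3, p4=0, p5=3, p6=6, p7=5)
step 3: fire t1:  (p0=1, p1=2, p2=1, p3=3, p4=0, p5=3, p6=6, p7=5) → (p0=1, p1=5, p2=2, p3=3, p4=0, p5=3, p6=6, p7=2)

(p0=1, p1=5, p2=2, p3=3, p4=0, p5=3, p6=6, p7=2)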